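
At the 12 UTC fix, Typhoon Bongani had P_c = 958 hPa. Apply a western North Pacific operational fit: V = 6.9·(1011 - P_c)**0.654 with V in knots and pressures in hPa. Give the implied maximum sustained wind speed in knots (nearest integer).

93 kt

ΔP = 1011 − 958 = 53 hPa.
53^0.654 ≈ 13.418.
V ≈ 6.9 × 13.418 ≈ 92.6 kt.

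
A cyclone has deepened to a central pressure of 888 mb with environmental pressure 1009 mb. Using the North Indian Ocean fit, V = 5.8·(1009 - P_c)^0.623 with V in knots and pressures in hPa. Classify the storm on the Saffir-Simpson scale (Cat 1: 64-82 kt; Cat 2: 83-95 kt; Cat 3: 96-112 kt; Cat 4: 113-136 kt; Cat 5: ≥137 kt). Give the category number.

ΔP = 1009 − 888 = 121 mb.
V ≈ 5.8 × 121^0.623 = 5.8 × 19.84 ≈ 115 kt.
115 kt falls in the Category 4 band.

4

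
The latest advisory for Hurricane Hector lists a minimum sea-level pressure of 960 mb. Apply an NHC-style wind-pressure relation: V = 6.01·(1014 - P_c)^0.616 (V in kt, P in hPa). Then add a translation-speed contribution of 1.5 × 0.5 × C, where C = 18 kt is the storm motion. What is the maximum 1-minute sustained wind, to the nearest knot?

ΔP = 1014 − 960 = 54 mb.
54^0.616 ≈ 11.672.
V ≈ 6.01 × 11.672 ≈ 70.2 kt.
Translation term: 1.5 × 0.5 × 18 = 13.5 kt.
Corrected V ≈ 83.7 kt → 84 kt.

84 kt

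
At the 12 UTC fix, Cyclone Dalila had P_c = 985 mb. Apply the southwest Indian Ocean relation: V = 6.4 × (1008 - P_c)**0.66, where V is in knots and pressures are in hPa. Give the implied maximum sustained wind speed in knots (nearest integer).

51 kt

ΔP = 1008 − 985 = 23 mb.
23^0.66 ≈ 7.920.
V ≈ 6.4 × 7.920 ≈ 50.7 kt.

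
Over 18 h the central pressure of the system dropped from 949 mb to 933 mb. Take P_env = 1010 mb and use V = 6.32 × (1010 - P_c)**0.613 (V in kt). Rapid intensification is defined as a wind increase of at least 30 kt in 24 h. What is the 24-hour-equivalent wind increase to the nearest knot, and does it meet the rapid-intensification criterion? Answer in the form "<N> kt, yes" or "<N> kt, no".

16 kt, no

V₁: ΔP = 61, V ≈ 6.32 × 61^0.613 ≈ 78.55 kt.
V₂: ΔP = 77, V ≈ 6.32 × 77^0.613 ≈ 90.60 kt.
ΔV over 18 h = 12.05 kt → 24 h equivalent = 12.05 × 24/18 ≈ 16.07 kt.
16 kt < 30 kt ⇒ not rapid intensification.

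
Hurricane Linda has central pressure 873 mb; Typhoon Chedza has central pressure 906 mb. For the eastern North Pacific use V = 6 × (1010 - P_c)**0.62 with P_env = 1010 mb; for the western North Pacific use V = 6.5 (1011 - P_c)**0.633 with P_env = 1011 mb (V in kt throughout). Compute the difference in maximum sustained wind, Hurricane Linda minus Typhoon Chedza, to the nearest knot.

Hurricane Linda: ΔP = 137; V ≈ 6 × 137^0.62 ≈ 126.74 kt.
Typhoon Chedza: ΔP = 105; V ≈ 6.5 × 105^0.633 ≈ 123.69 kt.
Difference ≈ 126.74 − 123.69 = 3.05 → 3 kt.

3 kt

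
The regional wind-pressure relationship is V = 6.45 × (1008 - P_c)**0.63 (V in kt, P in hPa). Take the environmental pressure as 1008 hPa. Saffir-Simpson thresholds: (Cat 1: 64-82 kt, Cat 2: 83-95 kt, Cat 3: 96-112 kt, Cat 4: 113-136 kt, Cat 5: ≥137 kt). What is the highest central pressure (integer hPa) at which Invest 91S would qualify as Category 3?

935 hPa

Category 3 begins at V = 96 kt.
Required ΔP = (96/6.45)^(1/0.63) = 14.884^1.587 ≈ 72.69 hPa.
P_c ≤ 1008 − 72.69 = 935.31, so the highest integer P_c is 935 hPa.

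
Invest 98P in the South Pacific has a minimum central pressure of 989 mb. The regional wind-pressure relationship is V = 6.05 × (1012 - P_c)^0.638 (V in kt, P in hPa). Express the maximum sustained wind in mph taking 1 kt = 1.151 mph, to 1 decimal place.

51.5 mph

ΔP = 1012 − 989 = 23 mb.
V ≈ 6.05 × 23^0.638 = 6.05 × 7.392 ≈ 44.724 kt.
44.724 × 1.151 ≈ 51.48 mph → 51.5 mph.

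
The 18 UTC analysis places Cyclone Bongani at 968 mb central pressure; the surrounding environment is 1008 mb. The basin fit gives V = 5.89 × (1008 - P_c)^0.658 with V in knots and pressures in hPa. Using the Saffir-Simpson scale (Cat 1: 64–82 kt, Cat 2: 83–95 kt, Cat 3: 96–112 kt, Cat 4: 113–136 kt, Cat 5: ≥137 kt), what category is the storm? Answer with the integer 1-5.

ΔP = 1008 − 968 = 40 mb.
V ≈ 5.89 × 40^0.658 = 5.89 × 11.33 ≈ 67 kt.
67 kt falls in the Category 1 band.

1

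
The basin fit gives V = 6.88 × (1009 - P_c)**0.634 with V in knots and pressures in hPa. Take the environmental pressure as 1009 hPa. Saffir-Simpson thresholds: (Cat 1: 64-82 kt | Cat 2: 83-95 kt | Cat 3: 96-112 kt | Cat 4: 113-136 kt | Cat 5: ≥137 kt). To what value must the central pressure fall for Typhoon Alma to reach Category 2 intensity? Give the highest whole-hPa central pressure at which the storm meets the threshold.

958 hPa

Category 2 begins at V = 83 kt.
Required ΔP = (83/6.88)^(1/0.634) = 12.064^1.577 ≈ 50.79 hPa.
P_c ≤ 1009 − 50.79 = 958.21, so the highest integer P_c is 958 hPa.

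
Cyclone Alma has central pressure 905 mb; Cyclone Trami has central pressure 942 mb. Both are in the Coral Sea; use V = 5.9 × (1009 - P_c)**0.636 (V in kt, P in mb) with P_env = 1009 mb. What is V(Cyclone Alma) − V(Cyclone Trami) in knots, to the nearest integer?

28 kt

Cyclone Alma: ΔP = 104; V ≈ 5.9 × 104^0.636 ≈ 113.16 kt.
Cyclone Trami: ΔP = 67; V ≈ 5.9 × 67^0.636 ≈ 85.55 kt.
Difference ≈ 113.16 − 85.55 = 27.61 → 28 kt.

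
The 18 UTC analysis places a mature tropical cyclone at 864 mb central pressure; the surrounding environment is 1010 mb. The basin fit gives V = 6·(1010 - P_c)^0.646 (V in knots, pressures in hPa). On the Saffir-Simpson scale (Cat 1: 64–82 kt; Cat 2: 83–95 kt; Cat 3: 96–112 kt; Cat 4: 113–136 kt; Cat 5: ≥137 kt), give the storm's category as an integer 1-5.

ΔP = 1010 − 864 = 146 mb.
V ≈ 6 × 146^0.646 = 6 × 25.01 ≈ 150 kt.
150 kt falls in the Category 5 band.

5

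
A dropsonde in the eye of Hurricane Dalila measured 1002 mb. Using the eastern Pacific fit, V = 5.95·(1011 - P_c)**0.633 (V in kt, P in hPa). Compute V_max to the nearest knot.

ΔP = 1011 − 1002 = 9 mb.
9^0.633 ≈ 4.018.
V ≈ 5.95 × 4.018 ≈ 23.9 kt.

24 kt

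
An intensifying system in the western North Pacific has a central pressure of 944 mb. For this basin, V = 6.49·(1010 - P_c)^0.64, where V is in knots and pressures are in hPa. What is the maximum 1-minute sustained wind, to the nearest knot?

ΔP = 1010 − 944 = 66 mb.
66^0.64 ≈ 14.605.
V ≈ 6.49 × 14.605 ≈ 94.8 kt.

95 kt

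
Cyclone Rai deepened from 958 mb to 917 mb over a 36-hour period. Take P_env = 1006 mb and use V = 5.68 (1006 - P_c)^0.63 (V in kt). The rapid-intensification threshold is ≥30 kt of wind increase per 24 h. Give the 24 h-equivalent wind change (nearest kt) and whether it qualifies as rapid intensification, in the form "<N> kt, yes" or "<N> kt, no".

V₁: ΔP = 48, V ≈ 5.68 × 48^0.63 ≈ 65.09 kt.
V₂: ΔP = 89, V ≈ 5.68 × 89^0.63 ≈ 96.04 kt.
ΔV over 36 h = 30.95 kt → 24 h equivalent = 30.95 × 24/36 ≈ 20.63 kt.
21 kt < 30 kt ⇒ not rapid intensification.

21 kt, no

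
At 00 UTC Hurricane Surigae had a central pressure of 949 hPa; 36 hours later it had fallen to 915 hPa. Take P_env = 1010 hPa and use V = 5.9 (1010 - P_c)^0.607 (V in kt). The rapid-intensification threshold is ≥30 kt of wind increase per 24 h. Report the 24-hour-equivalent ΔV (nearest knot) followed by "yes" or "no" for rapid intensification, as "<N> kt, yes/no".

V₁: ΔP = 61, V ≈ 5.9 × 61^0.607 ≈ 71.54 kt.
V₂: ΔP = 95, V ≈ 5.9 × 95^0.607 ≈ 93.61 kt.
ΔV over 36 h = 22.07 kt → 24 h equivalent = 22.07 × 24/36 ≈ 14.71 kt.
15 kt < 30 kt ⇒ not rapid intensification.

15 kt, no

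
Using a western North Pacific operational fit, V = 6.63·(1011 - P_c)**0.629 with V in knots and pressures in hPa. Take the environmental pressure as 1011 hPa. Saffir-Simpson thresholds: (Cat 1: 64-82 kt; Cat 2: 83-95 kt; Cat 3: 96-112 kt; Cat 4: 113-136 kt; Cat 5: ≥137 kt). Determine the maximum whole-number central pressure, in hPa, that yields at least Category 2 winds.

Category 2 begins at V = 83 kt.
Required ΔP = (83/6.63)^(1/0.629) = 12.519^1.590 ≈ 55.58 hPa.
P_c ≤ 1011 − 55.58 = 955.42, so the highest integer P_c is 955 hPa.

955 hPa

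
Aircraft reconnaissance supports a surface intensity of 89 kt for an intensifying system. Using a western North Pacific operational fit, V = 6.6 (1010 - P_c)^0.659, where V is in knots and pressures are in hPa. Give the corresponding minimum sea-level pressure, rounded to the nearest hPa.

958 hPa

ΔP = (V / 6.6)^(1/0.659) = (89/6.6)^1.517.
89/6.6 = 13.485; 13.485^1.517 ≈ 51.82 hPa.
P_c = 1010 − 51.82 = 958.18 ≈ 958 hPa.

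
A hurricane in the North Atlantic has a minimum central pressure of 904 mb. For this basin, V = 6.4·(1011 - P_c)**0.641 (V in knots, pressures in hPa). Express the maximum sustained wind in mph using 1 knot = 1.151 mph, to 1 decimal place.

ΔP = 1011 − 904 = 107 mb.
V ≈ 6.4 × 107^0.641 = 6.4 × 19.991 ≈ 127.943 kt.
127.943 × 1.151 ≈ 147.26 mph → 147.3 mph.

147.3 mph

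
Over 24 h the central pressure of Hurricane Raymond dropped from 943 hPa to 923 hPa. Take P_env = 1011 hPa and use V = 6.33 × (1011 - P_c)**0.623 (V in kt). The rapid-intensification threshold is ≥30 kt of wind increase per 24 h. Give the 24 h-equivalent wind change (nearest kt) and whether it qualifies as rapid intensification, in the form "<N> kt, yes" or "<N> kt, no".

15 kt, no

V₁: ΔP = 68, V ≈ 6.33 × 68^0.623 ≈ 87.71 kt.
V₂: ΔP = 88, V ≈ 6.33 × 88^0.623 ≈ 103.00 kt.
ΔV over 24 h = 15.29 kt → 24 h equivalent = 15.29 × 24/24 ≈ 15.29 kt.
15 kt < 30 kt ⇒ not rapid intensification.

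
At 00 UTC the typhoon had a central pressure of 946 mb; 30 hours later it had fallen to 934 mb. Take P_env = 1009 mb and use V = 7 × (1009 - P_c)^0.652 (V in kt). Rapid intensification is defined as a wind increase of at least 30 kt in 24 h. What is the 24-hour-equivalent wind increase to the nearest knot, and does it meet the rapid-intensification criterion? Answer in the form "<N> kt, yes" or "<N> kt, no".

V₁: ΔP = 63, V ≈ 7 × 63^0.652 ≈ 104.30 kt.
V₂: ΔP = 75, V ≈ 7 × 75^0.652 ≈ 116.85 kt.
ΔV over 30 h = 12.55 kt → 24 h equivalent = 12.55 × 24/30 ≈ 10.04 kt.
10 kt < 30 kt ⇒ not rapid intensification.

10 kt, no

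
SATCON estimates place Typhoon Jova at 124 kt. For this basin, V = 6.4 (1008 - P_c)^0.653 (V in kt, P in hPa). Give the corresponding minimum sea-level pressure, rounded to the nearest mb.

914 mb

ΔP = (V / 6.4)^(1/0.653) = (124/6.4)^1.531.
124/6.4 = 19.375; 19.375^1.531 ≈ 93.60 mb.
P_c = 1008 − 93.60 = 914.40 ≈ 914 mb.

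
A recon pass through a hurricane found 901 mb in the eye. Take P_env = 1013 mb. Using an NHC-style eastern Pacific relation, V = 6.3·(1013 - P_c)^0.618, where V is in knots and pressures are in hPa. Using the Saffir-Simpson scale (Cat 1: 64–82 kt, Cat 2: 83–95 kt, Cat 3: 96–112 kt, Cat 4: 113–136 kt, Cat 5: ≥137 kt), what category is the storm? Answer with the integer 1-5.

ΔP = 1013 − 901 = 112 mb.
V ≈ 6.3 × 112^0.618 = 6.3 × 18.47 ≈ 116 kt.
116 kt falls in the Category 4 band.

4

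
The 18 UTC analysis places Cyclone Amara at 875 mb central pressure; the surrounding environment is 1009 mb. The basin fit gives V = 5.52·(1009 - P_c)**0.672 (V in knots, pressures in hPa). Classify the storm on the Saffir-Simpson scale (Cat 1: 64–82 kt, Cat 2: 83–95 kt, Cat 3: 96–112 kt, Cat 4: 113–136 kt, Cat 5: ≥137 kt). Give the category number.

5

ΔP = 1009 − 875 = 134 mb.
V ≈ 5.52 × 134^0.672 = 5.52 × 26.88 ≈ 148 kt.
148 kt falls in the Category 5 band.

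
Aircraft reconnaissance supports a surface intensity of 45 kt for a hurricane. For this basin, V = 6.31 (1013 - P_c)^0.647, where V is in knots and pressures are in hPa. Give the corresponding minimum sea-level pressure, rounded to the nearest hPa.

ΔP = (V / 6.31)^(1/0.647) = (45/6.31)^1.546.
45/6.31 = 7.132; 7.132^1.546 ≈ 20.83 hPa.
P_c = 1013 − 20.83 = 992.17 ≈ 992 hPa.

992 hPa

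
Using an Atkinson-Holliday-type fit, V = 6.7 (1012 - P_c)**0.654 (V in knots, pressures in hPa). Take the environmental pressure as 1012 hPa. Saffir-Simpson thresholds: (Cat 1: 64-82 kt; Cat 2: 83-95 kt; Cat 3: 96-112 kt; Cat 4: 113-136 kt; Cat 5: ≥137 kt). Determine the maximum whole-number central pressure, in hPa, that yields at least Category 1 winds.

Category 1 begins at V = 64 kt.
Required ΔP = (64/6.7)^(1/0.654) = 9.552^1.529 ≈ 31.52 hPa.
P_c ≤ 1012 − 31.52 = 980.48, so the highest integer P_c is 980 hPa.

980 hPa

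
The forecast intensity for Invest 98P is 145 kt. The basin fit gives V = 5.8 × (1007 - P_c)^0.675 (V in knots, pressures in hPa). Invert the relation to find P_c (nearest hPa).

ΔP = (V / 5.8)^(1/0.675) = (145/5.8)^1.481.
145/5.8 = 25.000; 25.000^1.481 ≈ 117.77 hPa.
P_c = 1007 − 117.77 = 889.23 ≈ 889 hPa.

889 hPa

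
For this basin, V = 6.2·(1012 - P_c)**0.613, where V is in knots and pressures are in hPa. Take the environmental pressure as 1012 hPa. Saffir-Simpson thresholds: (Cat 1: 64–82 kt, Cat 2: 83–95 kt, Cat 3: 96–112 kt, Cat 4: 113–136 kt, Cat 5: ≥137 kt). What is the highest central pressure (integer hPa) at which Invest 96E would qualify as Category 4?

Category 4 begins at V = 113 kt.
Required ΔP = (113/6.2)^(1/0.613) = 18.226^1.631 ≈ 113.92 hPa.
P_c ≤ 1012 − 113.92 = 898.08, so the highest integer P_c is 898 hPa.

898 hPa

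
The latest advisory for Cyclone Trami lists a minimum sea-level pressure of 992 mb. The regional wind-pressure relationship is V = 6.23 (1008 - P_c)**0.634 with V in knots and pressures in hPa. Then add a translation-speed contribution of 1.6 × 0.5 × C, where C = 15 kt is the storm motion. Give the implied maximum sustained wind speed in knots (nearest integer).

ΔP = 1008 − 992 = 16 mb.
16^0.634 ≈ 5.800.
V ≈ 6.23 × 5.800 ≈ 36.1 kt.
Translation term: 1.6 × 0.5 × 15 = 12 kt.
Corrected V ≈ 48.1 kt → 48 kt.

48 kt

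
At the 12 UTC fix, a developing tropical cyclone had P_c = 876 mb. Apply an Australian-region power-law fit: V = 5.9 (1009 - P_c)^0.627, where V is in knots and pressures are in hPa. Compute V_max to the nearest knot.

ΔP = 1009 − 876 = 133 mb.
133^0.627 ≈ 21.461.
V ≈ 5.9 × 21.461 ≈ 126.6 kt.

127 kt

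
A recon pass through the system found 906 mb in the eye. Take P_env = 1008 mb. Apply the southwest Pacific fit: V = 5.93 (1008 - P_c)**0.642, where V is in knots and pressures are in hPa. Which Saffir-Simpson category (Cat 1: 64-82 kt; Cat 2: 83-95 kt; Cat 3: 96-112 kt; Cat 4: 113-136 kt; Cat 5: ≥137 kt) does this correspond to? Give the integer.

ΔP = 1008 − 906 = 102 mb.
V ≈ 5.93 × 102^0.642 = 5.93 × 19.48 ≈ 115 kt.
115 kt falls in the Category 4 band.

4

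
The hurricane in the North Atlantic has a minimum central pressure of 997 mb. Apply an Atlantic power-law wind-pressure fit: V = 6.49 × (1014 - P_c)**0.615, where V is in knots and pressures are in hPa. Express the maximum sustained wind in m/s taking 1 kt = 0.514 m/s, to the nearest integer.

ΔP = 1014 − 997 = 17 mb.
V ≈ 6.49 × 17^0.615 = 6.49 × 5.711 ≈ 37.066 kt.
37.066 × 0.514 ≈ 19.05 m/s → 19 m/s.

19 m/s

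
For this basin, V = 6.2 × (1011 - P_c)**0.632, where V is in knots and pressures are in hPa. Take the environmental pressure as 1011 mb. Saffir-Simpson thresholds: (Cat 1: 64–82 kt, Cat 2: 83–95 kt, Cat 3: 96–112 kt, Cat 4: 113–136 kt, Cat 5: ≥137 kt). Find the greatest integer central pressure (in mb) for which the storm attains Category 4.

912 mb

Category 4 begins at V = 113 kt.
Required ΔP = (113/6.2)^(1/0.632) = 18.226^1.582 ≈ 98.80 mb.
P_c ≤ 1011 − 98.80 = 912.20, so the highest integer P_c is 912 mb.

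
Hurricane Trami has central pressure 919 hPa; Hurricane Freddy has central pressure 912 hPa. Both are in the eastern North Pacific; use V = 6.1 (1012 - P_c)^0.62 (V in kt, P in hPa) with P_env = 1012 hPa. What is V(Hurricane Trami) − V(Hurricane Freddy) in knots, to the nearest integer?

-5 kt

Hurricane Trami: ΔP = 93; V ≈ 6.1 × 93^0.62 ≈ 101.34 kt.
Hurricane Freddy: ΔP = 100; V ≈ 6.1 × 100^0.62 ≈ 106.01 kt.
Difference ≈ 101.34 − 106.01 = -4.67 → -5 kt.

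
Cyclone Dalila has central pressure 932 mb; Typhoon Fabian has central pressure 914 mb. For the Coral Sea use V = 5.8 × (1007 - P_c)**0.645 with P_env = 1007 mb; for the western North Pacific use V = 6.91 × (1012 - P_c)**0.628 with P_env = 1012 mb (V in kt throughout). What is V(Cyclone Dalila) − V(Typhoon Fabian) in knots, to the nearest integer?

Cyclone Dalila: ΔP = 75; V ≈ 5.8 × 75^0.645 ≈ 93.94 kt.
Typhoon Fabian: ΔP = 98; V ≈ 6.91 × 98^0.628 ≈ 123.02 kt.
Difference ≈ 93.94 − 123.02 = -29.08 → -29 kt.

-29 kt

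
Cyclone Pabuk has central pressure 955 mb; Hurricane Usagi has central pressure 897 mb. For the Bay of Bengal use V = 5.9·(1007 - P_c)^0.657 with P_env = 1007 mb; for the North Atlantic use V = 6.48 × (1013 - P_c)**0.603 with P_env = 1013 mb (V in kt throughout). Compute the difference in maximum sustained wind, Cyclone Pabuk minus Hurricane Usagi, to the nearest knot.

Cyclone Pabuk: ΔP = 52; V ≈ 5.9 × 52^0.657 ≈ 79.12 kt.
Hurricane Usagi: ΔP = 116; V ≈ 6.48 × 116^0.603 ≈ 113.88 kt.
Difference ≈ 79.12 − 113.88 = -34.76 → -35 kt.

-35 kt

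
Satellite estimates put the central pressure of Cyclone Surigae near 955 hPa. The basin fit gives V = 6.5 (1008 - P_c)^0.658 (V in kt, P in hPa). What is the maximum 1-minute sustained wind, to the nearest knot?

ΔP = 1008 − 955 = 53 hPa.
53^0.658 ≈ 13.632.
V ≈ 6.5 × 13.632 ≈ 88.6 kt.

89 kt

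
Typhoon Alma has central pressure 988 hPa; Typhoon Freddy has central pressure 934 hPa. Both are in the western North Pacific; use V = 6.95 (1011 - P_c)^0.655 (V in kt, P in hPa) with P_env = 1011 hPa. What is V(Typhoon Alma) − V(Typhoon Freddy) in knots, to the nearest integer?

-65 kt

Typhoon Alma: ΔP = 23; V ≈ 6.95 × 23^0.655 ≈ 54.19 kt.
Typhoon Freddy: ΔP = 77; V ≈ 6.95 × 77^0.655 ≈ 119.57 kt.
Difference ≈ 54.19 − 119.57 = -65.38 → -65 kt.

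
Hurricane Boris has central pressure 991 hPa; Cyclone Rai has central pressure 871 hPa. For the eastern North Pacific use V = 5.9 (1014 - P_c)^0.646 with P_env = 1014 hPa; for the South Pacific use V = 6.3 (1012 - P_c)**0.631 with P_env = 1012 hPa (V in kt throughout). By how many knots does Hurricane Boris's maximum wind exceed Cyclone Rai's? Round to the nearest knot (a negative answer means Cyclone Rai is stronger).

-98 kt

Hurricane Boris: ΔP = 23; V ≈ 5.9 × 23^0.646 ≈ 44.72 kt.
Cyclone Rai: ΔP = 141; V ≈ 6.3 × 141^0.631 ≈ 143.05 kt.
Difference ≈ 44.72 − 143.05 = -98.33 → -98 kt.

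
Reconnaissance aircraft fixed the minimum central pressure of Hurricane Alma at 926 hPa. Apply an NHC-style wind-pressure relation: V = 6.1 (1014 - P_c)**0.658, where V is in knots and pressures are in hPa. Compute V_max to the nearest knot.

116 kt

ΔP = 1014 − 926 = 88 hPa.
88^0.658 ≈ 19.031.
V ≈ 6.1 × 19.031 ≈ 116.1 kt.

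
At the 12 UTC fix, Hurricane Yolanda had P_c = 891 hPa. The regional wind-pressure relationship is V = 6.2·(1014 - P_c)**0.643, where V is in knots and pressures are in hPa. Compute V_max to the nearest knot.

137 kt

ΔP = 1014 − 891 = 123 hPa.
123^0.643 ≈ 22.070.
V ≈ 6.2 × 22.070 ≈ 136.8 kt.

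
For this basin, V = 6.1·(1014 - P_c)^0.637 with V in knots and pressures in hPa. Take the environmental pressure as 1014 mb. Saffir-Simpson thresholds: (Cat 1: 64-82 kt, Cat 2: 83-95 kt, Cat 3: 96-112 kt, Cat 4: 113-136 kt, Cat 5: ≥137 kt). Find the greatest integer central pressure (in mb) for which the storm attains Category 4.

916 mb

Category 4 begins at V = 113 kt.
Required ΔP = (113/6.1)^(1/0.637) = 18.525^1.570 ≈ 97.77 mb.
P_c ≤ 1014 − 97.77 = 916.23, so the highest integer P_c is 916 mb.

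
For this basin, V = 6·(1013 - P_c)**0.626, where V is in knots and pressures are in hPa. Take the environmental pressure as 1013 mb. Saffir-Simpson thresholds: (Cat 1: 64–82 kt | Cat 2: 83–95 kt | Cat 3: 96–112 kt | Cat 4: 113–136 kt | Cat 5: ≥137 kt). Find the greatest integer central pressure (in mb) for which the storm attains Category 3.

929 mb

Category 3 begins at V = 96 kt.
Required ΔP = (96/6)^(1/0.626) = 16.000^1.597 ≈ 83.85 mb.
P_c ≤ 1013 − 83.85 = 929.15, so the highest integer P_c is 929 mb.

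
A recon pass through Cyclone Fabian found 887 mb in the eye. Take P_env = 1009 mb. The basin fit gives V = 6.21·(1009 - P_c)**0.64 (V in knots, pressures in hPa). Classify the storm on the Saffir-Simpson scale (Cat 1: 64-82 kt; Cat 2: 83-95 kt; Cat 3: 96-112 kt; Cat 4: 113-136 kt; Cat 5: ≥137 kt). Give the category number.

ΔP = 1009 − 887 = 122 mb.
V ≈ 6.21 × 122^0.64 = 6.21 × 21.64 ≈ 134 kt.
134 kt falls in the Category 4 band.

4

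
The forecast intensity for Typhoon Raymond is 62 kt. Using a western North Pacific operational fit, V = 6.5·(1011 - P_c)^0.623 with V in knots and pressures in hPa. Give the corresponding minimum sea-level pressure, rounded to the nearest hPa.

974 hPa

ΔP = (V / 6.5)^(1/0.623) = (62/6.5)^1.605.
62/6.5 = 9.538; 9.538^1.605 ≈ 37.34 hPa.
P_c = 1011 − 37.34 = 973.66 ≈ 974 hPa.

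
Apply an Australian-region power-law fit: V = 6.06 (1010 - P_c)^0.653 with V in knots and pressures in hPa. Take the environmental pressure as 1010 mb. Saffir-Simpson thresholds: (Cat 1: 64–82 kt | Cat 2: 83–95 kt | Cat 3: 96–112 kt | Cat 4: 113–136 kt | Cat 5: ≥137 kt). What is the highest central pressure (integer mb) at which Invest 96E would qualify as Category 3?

Category 3 begins at V = 96 kt.
Required ΔP = (96/6.06)^(1/0.653) = 15.842^1.531 ≈ 68.76 mb.
P_c ≤ 1010 − 68.76 = 941.24, so the highest integer P_c is 941 mb.

941 mb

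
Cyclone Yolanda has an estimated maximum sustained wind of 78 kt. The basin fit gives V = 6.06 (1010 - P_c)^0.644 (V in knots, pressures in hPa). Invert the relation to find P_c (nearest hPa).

ΔP = (V / 6.06)^(1/0.644) = (78/6.06)^1.553.
78/6.06 = 12.871; 12.871^1.553 ≈ 52.85 hPa.
P_c = 1010 − 52.85 = 957.15 ≈ 957 hPa.

957 hPa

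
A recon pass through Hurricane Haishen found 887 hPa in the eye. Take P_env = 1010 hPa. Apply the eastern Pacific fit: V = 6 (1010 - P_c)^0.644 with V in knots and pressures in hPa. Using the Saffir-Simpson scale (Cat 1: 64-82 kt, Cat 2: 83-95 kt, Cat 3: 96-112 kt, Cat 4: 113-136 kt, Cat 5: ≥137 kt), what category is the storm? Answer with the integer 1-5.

4

ΔP = 1010 − 887 = 123 hPa.
V ≈ 6 × 123^0.644 = 6 × 22.18 ≈ 133 kt.
133 kt falls in the Category 4 band.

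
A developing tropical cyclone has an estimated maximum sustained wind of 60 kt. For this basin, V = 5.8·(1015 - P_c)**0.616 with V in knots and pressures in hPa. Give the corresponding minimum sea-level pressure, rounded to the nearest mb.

ΔP = (V / 5.8)^(1/0.616) = (60/5.8)^1.623.
60/5.8 = 10.345; 10.345^1.623 ≈ 44.39 mb.
P_c = 1015 − 44.39 = 970.61 ≈ 971 mb.

971 mb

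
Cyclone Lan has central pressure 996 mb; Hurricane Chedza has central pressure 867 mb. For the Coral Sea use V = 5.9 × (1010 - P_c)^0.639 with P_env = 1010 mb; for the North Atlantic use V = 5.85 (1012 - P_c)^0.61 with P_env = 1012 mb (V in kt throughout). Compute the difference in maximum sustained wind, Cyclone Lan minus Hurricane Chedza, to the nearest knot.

-90 kt

Cyclone Lan: ΔP = 14; V ≈ 5.9 × 14^0.639 ≈ 31.86 kt.
Hurricane Chedza: ΔP = 145; V ≈ 5.85 × 145^0.61 ≈ 121.78 kt.
Difference ≈ 31.86 − 121.78 = -89.92 → -90 kt.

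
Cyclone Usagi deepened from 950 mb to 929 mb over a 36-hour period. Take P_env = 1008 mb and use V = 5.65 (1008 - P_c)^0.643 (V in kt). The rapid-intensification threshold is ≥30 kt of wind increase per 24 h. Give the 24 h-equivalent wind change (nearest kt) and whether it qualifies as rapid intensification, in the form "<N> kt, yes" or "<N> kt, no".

11 kt, no

V₁: ΔP = 58, V ≈ 5.65 × 58^0.643 ≈ 76.90 kt.
V₂: ΔP = 79, V ≈ 5.65 × 79^0.643 ≈ 93.80 kt.
ΔV over 36 h = 16.90 kt → 24 h equivalent = 16.90 × 24/36 ≈ 11.27 kt.
11 kt < 30 kt ⇒ not rapid intensification.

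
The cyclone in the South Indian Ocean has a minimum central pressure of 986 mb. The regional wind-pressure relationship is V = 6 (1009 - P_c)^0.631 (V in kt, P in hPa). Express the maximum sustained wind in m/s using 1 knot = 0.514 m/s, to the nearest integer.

22 m/s

ΔP = 1009 − 986 = 23 mb.
V ≈ 6 × 23^0.631 = 6 × 7.232 ≈ 43.391 kt.
43.391 × 0.514 ≈ 22.30 m/s → 22 m/s.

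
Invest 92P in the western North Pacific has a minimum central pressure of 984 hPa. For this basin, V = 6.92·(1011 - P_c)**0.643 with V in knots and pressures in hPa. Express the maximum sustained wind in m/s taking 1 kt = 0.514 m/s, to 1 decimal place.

29.6 m/s

ΔP = 1011 − 984 = 27 hPa.
V ≈ 6.92 × 27^0.643 = 6.92 × 8.325 ≈ 57.607 kt.
57.607 × 0.514 ≈ 29.61 m/s → 29.6 m/s.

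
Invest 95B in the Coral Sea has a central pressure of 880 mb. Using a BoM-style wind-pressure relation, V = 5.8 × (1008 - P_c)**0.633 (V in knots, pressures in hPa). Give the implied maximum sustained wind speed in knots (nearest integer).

ΔP = 1008 − 880 = 128 mb.
128^0.633 ≈ 21.571.
V ≈ 5.8 × 21.571 ≈ 125.1 kt.

125 kt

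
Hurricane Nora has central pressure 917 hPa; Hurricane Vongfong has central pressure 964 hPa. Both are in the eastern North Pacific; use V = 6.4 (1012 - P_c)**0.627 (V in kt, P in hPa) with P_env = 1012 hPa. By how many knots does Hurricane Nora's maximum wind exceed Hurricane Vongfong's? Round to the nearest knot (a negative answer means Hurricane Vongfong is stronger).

Hurricane Nora: ΔP = 95; V ≈ 6.4 × 95^0.627 ≈ 111.23 kt.
Hurricane Vongfong: ΔP = 48; V ≈ 6.4 × 48^0.627 ≈ 72.50 kt.
Difference ≈ 111.23 − 72.50 = 38.73 → 39 kt.

39 kt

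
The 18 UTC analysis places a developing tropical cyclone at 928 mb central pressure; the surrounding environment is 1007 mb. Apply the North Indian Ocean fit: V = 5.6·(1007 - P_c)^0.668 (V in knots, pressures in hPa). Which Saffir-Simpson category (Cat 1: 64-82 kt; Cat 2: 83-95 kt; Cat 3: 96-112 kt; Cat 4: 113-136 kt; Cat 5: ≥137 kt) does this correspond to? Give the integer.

ΔP = 1007 − 928 = 79 mb.
V ≈ 5.6 × 79^0.668 = 5.6 × 18.52 ≈ 104 kt.
104 kt falls in the Category 3 band.

3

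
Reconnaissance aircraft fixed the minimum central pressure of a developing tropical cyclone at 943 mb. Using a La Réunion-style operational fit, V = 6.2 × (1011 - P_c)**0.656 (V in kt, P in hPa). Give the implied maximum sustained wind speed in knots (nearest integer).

99 kt

ΔP = 1011 − 943 = 68 mb.
68^0.656 ≈ 15.927.
V ≈ 6.2 × 15.927 ≈ 98.7 kt.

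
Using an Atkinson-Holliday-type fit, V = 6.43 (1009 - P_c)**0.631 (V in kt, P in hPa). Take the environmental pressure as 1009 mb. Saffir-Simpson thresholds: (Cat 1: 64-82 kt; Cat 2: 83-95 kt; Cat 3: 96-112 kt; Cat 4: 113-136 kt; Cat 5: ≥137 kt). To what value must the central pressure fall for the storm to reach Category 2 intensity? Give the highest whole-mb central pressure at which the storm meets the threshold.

951 mb

Category 2 begins at V = 83 kt.
Required ΔP = (83/6.43)^(1/0.631) = 12.908^1.585 ≈ 57.61 mb.
P_c ≤ 1009 − 57.61 = 951.39, so the highest integer P_c is 951 mb.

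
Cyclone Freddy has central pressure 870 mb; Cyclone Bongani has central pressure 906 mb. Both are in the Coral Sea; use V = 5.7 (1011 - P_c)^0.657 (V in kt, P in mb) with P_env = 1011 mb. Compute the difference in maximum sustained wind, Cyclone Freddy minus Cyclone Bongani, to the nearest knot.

Cyclone Freddy: ΔP = 141; V ≈ 5.7 × 141^0.657 ≈ 147.20 kt.
Cyclone Bongani: ΔP = 105; V ≈ 5.7 × 105^0.657 ≈ 121.28 kt.
Difference ≈ 147.20 − 121.28 = 25.92 → 26 kt.

26 kt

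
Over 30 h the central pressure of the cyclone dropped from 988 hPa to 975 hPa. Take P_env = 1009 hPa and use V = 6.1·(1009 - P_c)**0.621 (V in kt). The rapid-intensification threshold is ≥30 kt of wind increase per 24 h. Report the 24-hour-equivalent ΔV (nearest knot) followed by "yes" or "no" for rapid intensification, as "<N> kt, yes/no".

11 kt, no

V₁: ΔP = 21, V ≈ 6.1 × 21^0.621 ≈ 40.40 kt.
V₂: ΔP = 34, V ≈ 6.1 × 34^0.621 ≈ 54.50 kt.
ΔV over 30 h = 14.10 kt → 24 h equivalent = 14.10 × 24/30 ≈ 11.28 kt.
11 kt < 30 kt ⇒ not rapid intensification.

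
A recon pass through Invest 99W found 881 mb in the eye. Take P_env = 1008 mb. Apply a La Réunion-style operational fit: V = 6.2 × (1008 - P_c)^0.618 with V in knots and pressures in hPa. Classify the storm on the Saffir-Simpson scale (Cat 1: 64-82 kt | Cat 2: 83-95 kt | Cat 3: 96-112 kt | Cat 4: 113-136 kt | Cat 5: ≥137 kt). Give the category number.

4

ΔP = 1008 − 881 = 127 mb.
V ≈ 6.2 × 127^0.618 = 6.2 × 19.96 ≈ 124 kt.
124 kt falls in the Category 4 band.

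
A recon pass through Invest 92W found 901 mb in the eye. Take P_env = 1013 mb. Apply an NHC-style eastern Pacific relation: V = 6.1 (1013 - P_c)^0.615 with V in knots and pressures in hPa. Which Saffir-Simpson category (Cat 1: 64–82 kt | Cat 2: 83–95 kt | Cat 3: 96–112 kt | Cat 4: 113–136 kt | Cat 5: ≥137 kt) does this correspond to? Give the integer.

3

ΔP = 1013 − 901 = 112 mb.
V ≈ 6.1 × 112^0.615 = 6.1 × 18.21 ≈ 111 kt.
111 kt falls in the Category 3 band.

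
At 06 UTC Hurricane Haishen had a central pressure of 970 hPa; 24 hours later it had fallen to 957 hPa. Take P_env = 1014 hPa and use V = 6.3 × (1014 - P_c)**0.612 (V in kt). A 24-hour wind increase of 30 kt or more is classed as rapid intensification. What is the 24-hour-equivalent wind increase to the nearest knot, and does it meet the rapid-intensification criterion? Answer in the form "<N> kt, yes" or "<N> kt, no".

V₁: ΔP = 44, V ≈ 6.3 × 44^0.612 ≈ 63.85 kt.
V₂: ΔP = 57, V ≈ 6.3 × 57^0.612 ≈ 74.81 kt.
ΔV over 24 h = 10.96 kt → 24 h equivalent = 10.96 × 24/24 ≈ 10.96 kt.
11 kt < 30 kt ⇒ not rapid intensification.

11 kt, no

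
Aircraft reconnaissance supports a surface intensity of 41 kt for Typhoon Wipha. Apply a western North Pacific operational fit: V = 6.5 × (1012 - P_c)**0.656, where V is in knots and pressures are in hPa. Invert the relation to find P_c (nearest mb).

ΔP = (V / 6.5)^(1/0.656) = (41/6.5)^1.524.
41/6.5 = 6.308; 6.308^1.524 ≈ 16.57 mb.
P_c = 1012 − 16.57 = 995.43 ≈ 995 mb.

995 mb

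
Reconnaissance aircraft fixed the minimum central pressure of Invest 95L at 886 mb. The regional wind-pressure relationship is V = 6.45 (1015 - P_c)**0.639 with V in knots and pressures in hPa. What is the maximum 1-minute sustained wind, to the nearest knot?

144 kt

ΔP = 1015 − 886 = 129 mb.
129^0.639 ≈ 22.319.
V ≈ 6.45 × 22.319 ≈ 144.0 kt.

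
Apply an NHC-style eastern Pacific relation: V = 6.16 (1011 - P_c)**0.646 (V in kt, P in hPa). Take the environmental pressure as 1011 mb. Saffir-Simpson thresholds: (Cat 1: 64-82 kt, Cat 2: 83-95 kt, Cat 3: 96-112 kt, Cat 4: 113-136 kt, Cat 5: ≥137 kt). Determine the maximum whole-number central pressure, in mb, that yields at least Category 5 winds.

Category 5 begins at V = 137 kt.
Required ΔP = (137/6.16)^(1/0.646) = 22.240^1.548 ≈ 121.72 mb.
P_c ≤ 1011 − 121.72 = 889.28, so the highest integer P_c is 889 mb.

889 mb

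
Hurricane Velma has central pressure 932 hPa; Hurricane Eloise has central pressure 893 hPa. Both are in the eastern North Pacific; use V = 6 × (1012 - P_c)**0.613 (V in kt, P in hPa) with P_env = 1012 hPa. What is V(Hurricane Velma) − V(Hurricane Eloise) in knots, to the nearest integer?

-24 kt

Hurricane Velma: ΔP = 80; V ≈ 6 × 80^0.613 ≈ 88.05 kt.
Hurricane Eloise: ΔP = 119; V ≈ 6 × 119^0.613 ≈ 112.32 kt.
Difference ≈ 88.05 − 112.32 = -24.27 → -24 kt.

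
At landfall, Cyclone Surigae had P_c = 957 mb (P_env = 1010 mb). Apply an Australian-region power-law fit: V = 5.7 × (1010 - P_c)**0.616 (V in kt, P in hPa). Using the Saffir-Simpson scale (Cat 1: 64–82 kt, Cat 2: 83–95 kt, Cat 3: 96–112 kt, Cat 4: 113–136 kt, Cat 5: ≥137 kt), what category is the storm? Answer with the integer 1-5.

1

ΔP = 1010 − 957 = 53 mb.
V ≈ 5.7 × 53^0.616 = 5.7 × 11.54 ≈ 66 kt.
66 kt falls in the Category 1 band.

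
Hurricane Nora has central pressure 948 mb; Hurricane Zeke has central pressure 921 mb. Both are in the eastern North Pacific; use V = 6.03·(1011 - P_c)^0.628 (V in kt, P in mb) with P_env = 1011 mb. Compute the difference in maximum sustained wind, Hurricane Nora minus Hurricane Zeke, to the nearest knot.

Hurricane Nora: ΔP = 63; V ≈ 6.03 × 63^0.628 ≈ 81.34 kt.
Hurricane Zeke: ΔP = 90; V ≈ 6.03 × 90^0.628 ≈ 101.76 kt.
Difference ≈ 81.34 − 101.76 = -20.42 → -20 kt.

-20 kt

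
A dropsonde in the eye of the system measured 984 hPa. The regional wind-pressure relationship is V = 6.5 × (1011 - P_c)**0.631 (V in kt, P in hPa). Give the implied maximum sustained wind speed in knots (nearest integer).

52 kt

ΔP = 1011 − 984 = 27 hPa.
27^0.631 ≈ 8.002.
V ≈ 6.5 × 8.002 ≈ 52.0 kt.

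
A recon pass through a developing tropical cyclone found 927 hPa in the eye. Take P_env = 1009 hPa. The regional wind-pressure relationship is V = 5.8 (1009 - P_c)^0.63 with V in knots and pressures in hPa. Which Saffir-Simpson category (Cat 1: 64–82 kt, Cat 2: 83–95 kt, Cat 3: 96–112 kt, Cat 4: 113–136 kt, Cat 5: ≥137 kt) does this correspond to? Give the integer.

2

ΔP = 1009 − 927 = 82 hPa.
V ≈ 5.8 × 82^0.63 = 5.8 × 16.06 ≈ 93 kt.
93 kt falls in the Category 2 band.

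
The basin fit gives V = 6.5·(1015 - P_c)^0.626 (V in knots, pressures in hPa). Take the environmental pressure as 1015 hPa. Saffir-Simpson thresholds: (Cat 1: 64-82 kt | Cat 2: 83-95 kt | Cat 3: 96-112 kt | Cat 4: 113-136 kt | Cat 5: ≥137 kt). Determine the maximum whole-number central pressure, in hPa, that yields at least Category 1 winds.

976 hPa

Category 1 begins at V = 64 kt.
Required ΔP = (64/6.5)^(1/0.626) = 9.846^1.597 ≈ 38.61 hPa.
P_c ≤ 1015 − 38.61 = 976.39, so the highest integer P_c is 976 hPa.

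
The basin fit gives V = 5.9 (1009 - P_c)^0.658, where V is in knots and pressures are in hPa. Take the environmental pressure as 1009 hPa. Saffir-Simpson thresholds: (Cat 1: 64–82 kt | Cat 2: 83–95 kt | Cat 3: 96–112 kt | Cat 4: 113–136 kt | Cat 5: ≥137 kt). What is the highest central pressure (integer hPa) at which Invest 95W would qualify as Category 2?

Category 2 begins at V = 83 kt.
Required ΔP = (83/5.9)^(1/0.658) = 14.068^1.520 ≈ 55.59 hPa.
P_c ≤ 1009 − 55.59 = 953.41, so the highest integer P_c is 953 hPa.

953 hPa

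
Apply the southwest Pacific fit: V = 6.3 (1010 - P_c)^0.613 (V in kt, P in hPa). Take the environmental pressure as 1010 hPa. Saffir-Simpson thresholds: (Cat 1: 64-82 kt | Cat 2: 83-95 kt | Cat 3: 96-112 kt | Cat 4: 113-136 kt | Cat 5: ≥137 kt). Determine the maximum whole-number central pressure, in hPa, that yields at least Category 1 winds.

966 hPa

Category 1 begins at V = 64 kt.
Required ΔP = (64/6.3)^(1/0.613) = 10.159^1.631 ≈ 43.90 hPa.
P_c ≤ 1010 − 43.90 = 966.10, so the highest integer P_c is 966 hPa.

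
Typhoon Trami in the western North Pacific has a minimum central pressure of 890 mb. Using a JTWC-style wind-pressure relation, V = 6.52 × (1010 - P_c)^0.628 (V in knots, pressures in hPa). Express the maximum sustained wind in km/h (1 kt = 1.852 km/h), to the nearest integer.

244 km/h

ΔP = 1010 − 890 = 120 mb.
V ≈ 6.52 × 120^0.628 = 6.52 × 20.217 ≈ 131.818 kt.
131.818 × 1.852 ≈ 244.13 km/h → 244 km/h.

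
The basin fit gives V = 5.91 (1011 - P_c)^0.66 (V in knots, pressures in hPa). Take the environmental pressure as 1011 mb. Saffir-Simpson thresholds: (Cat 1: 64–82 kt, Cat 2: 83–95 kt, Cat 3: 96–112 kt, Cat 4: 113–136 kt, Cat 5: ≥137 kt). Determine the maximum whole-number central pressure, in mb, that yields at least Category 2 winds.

Category 2 begins at V = 83 kt.
Required ΔP = (83/5.91)^(1/0.66) = 14.044^1.515 ≈ 54.78 mb.
P_c ≤ 1011 − 54.78 = 956.22, so the highest integer P_c is 956 mb.

956 mb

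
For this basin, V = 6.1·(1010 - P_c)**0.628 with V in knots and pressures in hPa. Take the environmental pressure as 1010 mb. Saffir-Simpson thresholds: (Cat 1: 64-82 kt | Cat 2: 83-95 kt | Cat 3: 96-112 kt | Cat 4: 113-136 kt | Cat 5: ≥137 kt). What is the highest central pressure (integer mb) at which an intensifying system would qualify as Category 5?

Category 5 begins at V = 137 kt.
Required ΔP = (137/6.1)^(1/0.628) = 22.459^1.592 ≈ 141.87 mb.
P_c ≤ 1010 − 141.87 = 868.13, so the highest integer P_c is 868 mb.

868 mb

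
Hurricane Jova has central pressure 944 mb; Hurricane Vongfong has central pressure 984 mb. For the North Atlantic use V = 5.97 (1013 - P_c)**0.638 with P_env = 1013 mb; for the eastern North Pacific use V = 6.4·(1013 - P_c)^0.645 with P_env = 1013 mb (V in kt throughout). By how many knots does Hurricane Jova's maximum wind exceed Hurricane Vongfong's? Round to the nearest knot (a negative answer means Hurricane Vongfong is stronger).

33 kt

Hurricane Jova: ΔP = 69; V ≈ 5.97 × 69^0.638 ≈ 88.95 kt.
Hurricane Vongfong: ΔP = 29; V ≈ 6.4 × 29^0.645 ≈ 56.16 kt.
Difference ≈ 88.95 − 56.16 = 32.79 → 33 kt.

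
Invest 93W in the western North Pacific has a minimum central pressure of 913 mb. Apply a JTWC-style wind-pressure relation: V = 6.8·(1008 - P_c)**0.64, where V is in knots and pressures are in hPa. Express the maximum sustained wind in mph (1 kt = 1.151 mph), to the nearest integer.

ΔP = 1008 − 913 = 95 mb.
V ≈ 6.8 × 95^0.64 = 6.8 × 18.439 ≈ 125.387 kt.
125.387 × 1.151 ≈ 144.32 mph → 144 mph.

144 mph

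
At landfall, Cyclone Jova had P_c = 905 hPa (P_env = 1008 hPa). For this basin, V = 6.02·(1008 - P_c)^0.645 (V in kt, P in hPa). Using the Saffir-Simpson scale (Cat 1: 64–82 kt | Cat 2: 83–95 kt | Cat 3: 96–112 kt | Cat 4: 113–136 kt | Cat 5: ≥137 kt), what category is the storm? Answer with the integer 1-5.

4

ΔP = 1008 − 905 = 103 hPa.
V ≈ 6.02 × 103^0.645 = 6.02 × 19.87 ≈ 120 kt.
120 kt falls in the Category 4 band.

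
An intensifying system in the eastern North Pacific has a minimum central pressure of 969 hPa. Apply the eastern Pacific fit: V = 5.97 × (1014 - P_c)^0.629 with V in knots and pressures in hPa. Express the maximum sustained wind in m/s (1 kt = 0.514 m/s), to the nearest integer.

34 m/s

ΔP = 1014 − 969 = 45 hPa.
V ≈ 5.97 × 45^0.629 = 5.97 × 10.962 ≈ 65.440 kt.
65.440 × 0.514 ≈ 33.64 m/s → 34 m/s.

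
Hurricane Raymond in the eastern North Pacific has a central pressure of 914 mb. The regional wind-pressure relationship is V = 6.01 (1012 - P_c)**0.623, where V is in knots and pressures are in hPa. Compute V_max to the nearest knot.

105 kt

ΔP = 1012 − 914 = 98 mb.
98^0.623 ≈ 17.399.
V ≈ 6.01 × 17.399 ≈ 104.6 kt.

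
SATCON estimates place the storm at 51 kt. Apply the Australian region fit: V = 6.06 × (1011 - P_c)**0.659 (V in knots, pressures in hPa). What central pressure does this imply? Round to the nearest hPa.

986 hPa

ΔP = (V / 6.06)^(1/0.659) = (51/6.06)^1.517.
51/6.06 = 8.416; 8.416^1.517 ≈ 25.34 hPa.
P_c = 1011 − 25.34 = 985.66 ≈ 986 hPa.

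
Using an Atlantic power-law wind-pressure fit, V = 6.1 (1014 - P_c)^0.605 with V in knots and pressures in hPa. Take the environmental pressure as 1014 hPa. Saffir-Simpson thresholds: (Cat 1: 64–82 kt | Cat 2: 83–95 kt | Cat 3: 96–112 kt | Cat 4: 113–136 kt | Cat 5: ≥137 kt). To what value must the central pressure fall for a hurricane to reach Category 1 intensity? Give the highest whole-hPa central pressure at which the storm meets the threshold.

965 hPa

Category 1 begins at V = 64 kt.
Required ΔP = (64/6.1)^(1/0.605) = 10.492^1.653 ≈ 48.68 hPa.
P_c ≤ 1014 − 48.68 = 965.32, so the highest integer P_c is 965 hPa.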